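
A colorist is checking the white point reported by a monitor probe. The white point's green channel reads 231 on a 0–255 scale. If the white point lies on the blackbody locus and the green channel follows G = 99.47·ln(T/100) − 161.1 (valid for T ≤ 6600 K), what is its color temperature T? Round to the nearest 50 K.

5150 K

ln t = (231 + 161.1) / 99.47 = 3.9419.
t = e^3.9419 = 51.516.
T = 100·t = 5152 K → 5150 K to the nearest 50 K.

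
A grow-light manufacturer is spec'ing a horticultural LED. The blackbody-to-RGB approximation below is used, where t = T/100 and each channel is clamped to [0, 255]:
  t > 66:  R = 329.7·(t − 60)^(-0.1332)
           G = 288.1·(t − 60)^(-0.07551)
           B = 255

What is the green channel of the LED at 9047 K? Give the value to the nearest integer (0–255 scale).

t = 9047/100 = 90.47; the t > 66 branch applies.
G = 288.1·(90.47 − 60)^(-0.07551) = 288.1·30.47^(-0.07551) = 288.1·0.77260 = 222.585.
Rounded: 223.

223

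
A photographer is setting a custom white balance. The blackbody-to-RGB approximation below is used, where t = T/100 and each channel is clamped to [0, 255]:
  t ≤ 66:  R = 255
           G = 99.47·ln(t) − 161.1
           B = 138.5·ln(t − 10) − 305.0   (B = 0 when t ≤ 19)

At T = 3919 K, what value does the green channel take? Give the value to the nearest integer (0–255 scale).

204

t = 3919/100 = 39.19; the t ≤ 66 branch applies.
G = 99.47·ln 39.19 − 161.1 = 99.47·3.6684 − 161.1 = 203.798.
Rounded: 204.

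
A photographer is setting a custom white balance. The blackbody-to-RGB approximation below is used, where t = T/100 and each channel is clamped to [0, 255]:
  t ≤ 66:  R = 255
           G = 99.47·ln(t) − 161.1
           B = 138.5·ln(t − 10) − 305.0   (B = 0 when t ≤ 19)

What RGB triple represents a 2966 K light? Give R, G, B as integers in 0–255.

t = 2966/100 = 29.66; the t ≤ 66 branch applies.
R = 255 by definition for t ≤ 66.
G = 99.47·ln 29.66 − 161.1 = 99.47·3.3898 − 161.1 = 176.083.
B = 138.5·ln(29.66 − 10) − 305.0 = 138.5·ln 19.66 − 305.0 = 138.5·2.9786 − 305.0 = 107.534.
Rounded: (255, 176, 108).

R=255, G=176, B=108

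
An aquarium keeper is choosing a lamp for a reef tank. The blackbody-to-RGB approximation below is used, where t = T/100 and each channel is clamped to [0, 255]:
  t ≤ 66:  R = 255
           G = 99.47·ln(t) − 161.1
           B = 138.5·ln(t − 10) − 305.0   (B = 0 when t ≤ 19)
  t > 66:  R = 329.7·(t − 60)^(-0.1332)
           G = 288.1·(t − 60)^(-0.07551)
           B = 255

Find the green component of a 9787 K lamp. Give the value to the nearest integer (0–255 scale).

219

t = 9787/100 = 97.87; the t > 66 branch applies.
G = 288.1·(97.87 − 60)^(-0.07551) = 288.1·37.87^(-0.07551) = 288.1·0.76002 = 218.961.
Rounded: 219.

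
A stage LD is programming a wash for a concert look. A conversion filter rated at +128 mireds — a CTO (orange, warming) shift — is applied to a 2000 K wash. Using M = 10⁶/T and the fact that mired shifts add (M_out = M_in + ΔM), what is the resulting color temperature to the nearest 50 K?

1600 K

M_in = 10⁶/2000 = 500.00 mireds.
M_out = 500.00 + (+128) = 628.00 mireds.
T_out = 10⁶/628.00 = 1592.4 K → 1600 K.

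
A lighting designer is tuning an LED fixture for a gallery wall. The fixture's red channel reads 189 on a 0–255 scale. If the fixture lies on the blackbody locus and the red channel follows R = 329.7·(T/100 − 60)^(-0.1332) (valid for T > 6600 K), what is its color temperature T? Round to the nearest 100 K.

12500 K

(t − 60)^(-0.1332) = 189/329.7 = 0.57325.
t − 60 = 0.57325^(1/-0.1332) = 0.57325^(-7.508) = 65.199, so t = 125.199.
T = 100·t = 12520 K → 12500 K to the nearest 100 K.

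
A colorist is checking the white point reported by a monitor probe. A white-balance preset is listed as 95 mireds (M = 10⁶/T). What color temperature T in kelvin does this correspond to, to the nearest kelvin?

T = 10⁶ / 95 = 10526.32 K → 10526 K.

10526 K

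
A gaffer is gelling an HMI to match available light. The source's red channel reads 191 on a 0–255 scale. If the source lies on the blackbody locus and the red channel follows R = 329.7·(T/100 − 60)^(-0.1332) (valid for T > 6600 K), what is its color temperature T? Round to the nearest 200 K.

12000 K

(t − 60)^(-0.1332) = 191/329.7 = 0.57931.
t − 60 = 0.57931^(1/-0.1332) = 0.57931^(-7.508) = 60.245, so t = 120.245.
T = 100·t = 12025 K → 12000 K to the nearest 200 K.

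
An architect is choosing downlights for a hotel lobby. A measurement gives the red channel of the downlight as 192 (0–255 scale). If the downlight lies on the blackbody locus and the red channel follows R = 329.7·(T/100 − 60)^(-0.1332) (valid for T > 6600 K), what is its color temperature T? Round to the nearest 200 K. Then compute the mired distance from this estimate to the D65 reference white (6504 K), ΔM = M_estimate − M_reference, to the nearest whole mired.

-69 mireds

(t − 60)^(-0.1332) = 192/329.7 = 0.58235.
t − 60 = 0.58235^(1/-0.1332) = 0.58235^(-7.508) = 57.929, so t = 117.929.
T = 100·t = 11793 K → 11800 K to the nearest 200 K.
M_estimate = 10⁶/11800 = 84.75; M_reference = 10⁶/6504 = 153.75.
ΔM = 84.75 − 153.75 = -69.01 → -69 mireds.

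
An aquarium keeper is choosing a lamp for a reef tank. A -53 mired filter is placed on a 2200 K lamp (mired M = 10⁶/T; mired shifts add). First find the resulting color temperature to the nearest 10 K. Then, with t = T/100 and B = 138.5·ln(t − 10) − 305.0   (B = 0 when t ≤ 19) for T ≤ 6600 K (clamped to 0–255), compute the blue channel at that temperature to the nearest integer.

M_in = 10⁶/2200 = 454.55; M_out = 454.55 + (-53) = 401.55.
T_out = 10⁶/401.55 = 2490.4 K → 2490 K; t = 24.9.
B = 138.5·ln(24.9 − 10) − 305.0 = 138.5·ln 14.9 − 305.0 = 138.5·2.7014 − 305.0 = 69.139.
Rounded: 69.

69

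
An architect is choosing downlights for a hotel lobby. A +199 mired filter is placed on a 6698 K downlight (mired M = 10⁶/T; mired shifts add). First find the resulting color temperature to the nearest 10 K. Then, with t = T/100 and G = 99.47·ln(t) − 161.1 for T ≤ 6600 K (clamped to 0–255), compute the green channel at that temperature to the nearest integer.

M_in = 10⁶/6698 = 149.30; M_out = 149.30 + (+199) = 348.30.
T_out = 10⁶/348.30 = 2871.1 K → 2870 K; t = 28.7.
G = 99.47·ln 28.7 − 161.1 = 99.47·3.3569 − 161.1 = 172.811.
Rounded: 173.

173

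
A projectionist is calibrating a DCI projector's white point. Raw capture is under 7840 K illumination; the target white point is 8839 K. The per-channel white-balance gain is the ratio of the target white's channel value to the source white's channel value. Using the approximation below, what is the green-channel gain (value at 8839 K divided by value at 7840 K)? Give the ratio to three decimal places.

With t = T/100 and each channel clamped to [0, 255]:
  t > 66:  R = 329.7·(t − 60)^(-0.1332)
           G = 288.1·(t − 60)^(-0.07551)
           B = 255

At 7840 K (t = 78.4):
  G = 288.1·(78.4 − 60)^(-0.07551) = 288.1·18.4^(-0.07551) = 288.1·0.80259 = 231.226.
At 8839 K (t = 88.39):
  G = 288.1·(88.39 − 60)^(-0.07551) = 288.1·28.39^(-0.07551) = 288.1·0.77673 = 223.777.
Gain = 223.777 / 231.226 = 0.9678 → 0.968.

0.968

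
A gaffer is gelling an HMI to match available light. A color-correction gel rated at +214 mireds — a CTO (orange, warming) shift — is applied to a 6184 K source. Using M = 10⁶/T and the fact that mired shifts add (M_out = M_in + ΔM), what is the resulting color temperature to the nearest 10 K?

M_in = 10⁶/6184 = 161.71 mireds.
M_out = 161.71 + (+214) = 375.71 mireds.
T_out = 10⁶/375.71 = 2661.6 K → 2660 K.

2660 K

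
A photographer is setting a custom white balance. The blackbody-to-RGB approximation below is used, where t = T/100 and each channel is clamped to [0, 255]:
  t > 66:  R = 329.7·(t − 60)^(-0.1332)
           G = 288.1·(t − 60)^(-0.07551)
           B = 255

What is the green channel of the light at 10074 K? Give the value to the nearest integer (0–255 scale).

218

t = 10074/100 = 100.74; the t > 66 branch applies.
G = 288.1·(100.74 − 60)^(-0.07551) = 288.1·40.74^(-0.07551) = 288.1·0.75584 = 217.756.
Rounded: 218.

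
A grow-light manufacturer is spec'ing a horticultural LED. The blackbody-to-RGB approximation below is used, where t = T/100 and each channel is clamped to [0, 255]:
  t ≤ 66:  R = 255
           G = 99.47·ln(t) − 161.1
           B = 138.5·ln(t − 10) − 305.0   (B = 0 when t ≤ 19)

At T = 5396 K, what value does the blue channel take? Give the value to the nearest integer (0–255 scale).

t = 5396/100 = 53.96; the t ≤ 66 branch applies.
B = 138.5·ln(53.96 − 10) − 305.0 = 138.5·ln 43.96 − 305.0 = 138.5·3.7833 − 305.0 = 218.984.
Rounded: 219.

219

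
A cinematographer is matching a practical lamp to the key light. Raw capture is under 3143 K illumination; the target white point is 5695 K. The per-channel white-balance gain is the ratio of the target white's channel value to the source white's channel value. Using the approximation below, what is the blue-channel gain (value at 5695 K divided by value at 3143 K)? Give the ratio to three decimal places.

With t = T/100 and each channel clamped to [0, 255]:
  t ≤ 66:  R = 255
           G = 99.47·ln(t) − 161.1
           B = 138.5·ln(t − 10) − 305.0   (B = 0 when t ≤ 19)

1.909

At 3143 K (t = 31.43):
  B = 138.5·ln(31.43 − 10) − 305.0 = 138.5·ln 21.43 − 305.0 = 138.5·3.0648 − 305.0 = 119.474.
At 5695 K (t = 56.95):
  B = 138.5·ln(56.95 − 10) − 305.0 = 138.5·ln 46.95 − 305.0 = 138.5·3.8491 − 305.0 = 228.098.
Gain = 228.098 / 119.474 = 1.9092 → 1.909.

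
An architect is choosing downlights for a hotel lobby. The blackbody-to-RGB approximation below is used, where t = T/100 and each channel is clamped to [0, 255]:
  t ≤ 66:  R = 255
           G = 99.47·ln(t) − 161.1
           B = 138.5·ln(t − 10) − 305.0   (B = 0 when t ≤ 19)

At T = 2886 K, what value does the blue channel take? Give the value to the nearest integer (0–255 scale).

102

t = 2886/100 = 28.86; the t ≤ 66 branch applies.
B = 138.5·ln(28.86 − 10) − 305.0 = 138.5·ln 18.86 − 305.0 = 138.5·2.9370 − 305.0 = 101.780.
Rounded: 102.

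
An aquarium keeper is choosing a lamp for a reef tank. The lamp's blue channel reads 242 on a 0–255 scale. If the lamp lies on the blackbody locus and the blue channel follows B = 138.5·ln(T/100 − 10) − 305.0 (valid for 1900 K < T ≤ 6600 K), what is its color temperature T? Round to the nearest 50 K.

ln(t − 10) = (242 + 305.0) / 138.5 = 3.9495.
t − 10 = e^3.9495 = 51.907, so t = 61.907.
T = 100·t = 6191 K → 6200 K to the nearest 50 K.

6200 K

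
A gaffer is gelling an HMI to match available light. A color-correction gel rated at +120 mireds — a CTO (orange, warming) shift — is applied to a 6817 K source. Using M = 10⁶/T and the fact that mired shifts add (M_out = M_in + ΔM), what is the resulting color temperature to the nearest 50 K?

M_in = 10⁶/6817 = 146.69 mireds.
M_out = 146.69 + (+120) = 266.69 mireds.
T_out = 10⁶/266.69 = 3749.6 K → 3750 K.

3750 K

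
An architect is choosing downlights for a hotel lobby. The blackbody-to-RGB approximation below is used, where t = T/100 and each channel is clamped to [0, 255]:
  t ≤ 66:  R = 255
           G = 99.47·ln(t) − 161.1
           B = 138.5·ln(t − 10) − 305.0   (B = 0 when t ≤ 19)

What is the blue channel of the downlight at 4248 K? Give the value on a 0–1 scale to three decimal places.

t = 4248/100 = 42.48; the t ≤ 66 branch applies.
B = 138.5·ln(42.48 − 10) − 305.0 = 138.5·ln 32.48 − 305.0 = 138.5·3.4806 − 305.0 = 177.066.
On a 0–1 scale: 177.066/255 = 0.6944 → 0.694.

0.694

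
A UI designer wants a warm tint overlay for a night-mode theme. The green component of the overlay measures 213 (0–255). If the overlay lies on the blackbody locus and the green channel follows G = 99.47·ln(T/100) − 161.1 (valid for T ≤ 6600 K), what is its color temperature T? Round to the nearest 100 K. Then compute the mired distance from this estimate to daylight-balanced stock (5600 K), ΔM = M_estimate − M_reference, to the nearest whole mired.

ln t = (213 + 161.1) / 99.47 = 3.7609.
t = e^3.7609 = 42.989.
T = 100·t = 4299 K → 4300 K to the nearest 100 K.
M_estimate = 10⁶/4300 = 232.56; M_reference = 10⁶/5600 = 178.57.
ΔM = 232.56 − 178.57 = 53.99 → +54 mireds.

+54 mireds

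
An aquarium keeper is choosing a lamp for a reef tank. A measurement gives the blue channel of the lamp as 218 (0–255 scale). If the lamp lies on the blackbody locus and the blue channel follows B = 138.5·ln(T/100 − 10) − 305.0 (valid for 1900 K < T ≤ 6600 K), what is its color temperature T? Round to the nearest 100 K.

5400 K

ln(t − 10) = (218 + 305.0) / 138.5 = 3.7762.
t − 10 = e^3.7762 = 43.649, so t = 53.649.
T = 100·t = 5365 K → 5400 K to the nearest 100 K.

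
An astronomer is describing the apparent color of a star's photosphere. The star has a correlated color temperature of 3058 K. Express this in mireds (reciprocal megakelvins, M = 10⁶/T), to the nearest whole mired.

327 mireds

M = 10⁶ / 3058 = 327.011 → 327 mireds.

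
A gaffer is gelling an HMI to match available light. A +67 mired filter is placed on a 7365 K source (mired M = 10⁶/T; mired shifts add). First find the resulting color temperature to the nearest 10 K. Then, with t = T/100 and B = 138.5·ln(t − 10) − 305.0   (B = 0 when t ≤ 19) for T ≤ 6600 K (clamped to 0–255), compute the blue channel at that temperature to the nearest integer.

203

M_in = 10⁶/7365 = 135.78; M_out = 135.78 + (+67) = 202.78.
T_out = 10⁶/202.78 = 4931.5 K → 4930 K; t = 49.3.
B = 138.5·ln(49.3 − 10) − 305.0 = 138.5·ln 39.3 − 305.0 = 138.5·3.6712 − 305.0 = 203.465.
Rounded: 203.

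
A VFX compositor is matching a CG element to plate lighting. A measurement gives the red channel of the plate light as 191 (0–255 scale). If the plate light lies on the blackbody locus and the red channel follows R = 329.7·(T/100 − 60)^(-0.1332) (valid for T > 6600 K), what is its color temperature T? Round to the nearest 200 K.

12000 K

(t − 60)^(-0.1332) = 191/329.7 = 0.57931.
t − 60 = 0.57931^(1/-0.1332) = 0.57931^(-7.508) = 60.245, so t = 120.245.
T = 100·t = 12025 K → 12000 K to the nearest 200 K.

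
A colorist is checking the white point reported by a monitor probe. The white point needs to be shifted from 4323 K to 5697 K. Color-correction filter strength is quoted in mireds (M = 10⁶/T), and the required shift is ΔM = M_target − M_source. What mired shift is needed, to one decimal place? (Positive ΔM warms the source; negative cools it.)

M_source = 10⁶/4323 = 231.321; M_target = 10⁶/5697 = 175.531.
ΔM = 175.531 − 231.321 = -55.790 → -55.8 mireds, a cooling shift.

-55.8 mireds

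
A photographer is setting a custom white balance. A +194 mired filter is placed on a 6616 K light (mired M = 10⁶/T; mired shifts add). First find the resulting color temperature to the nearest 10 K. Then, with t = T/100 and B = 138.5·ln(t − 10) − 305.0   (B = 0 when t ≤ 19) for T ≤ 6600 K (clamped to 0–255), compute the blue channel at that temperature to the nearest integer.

M_in = 10⁶/6616 = 151.15; M_out = 151.15 + (+194) = 345.15.
T_out = 10⁶/345.15 = 2897.3 K → 2900 K; t = 29.
B = 138.5·ln(29 − 10) − 305.0 = 138.5·ln 19 − 305.0 = 138.5·2.9444 − 305.0 = 102.805.
Rounded: 103.

103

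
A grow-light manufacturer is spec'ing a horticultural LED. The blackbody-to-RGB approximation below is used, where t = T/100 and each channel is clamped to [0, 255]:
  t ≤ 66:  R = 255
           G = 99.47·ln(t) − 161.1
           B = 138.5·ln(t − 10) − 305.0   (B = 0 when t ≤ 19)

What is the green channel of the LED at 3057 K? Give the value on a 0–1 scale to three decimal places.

t = 3057/100 = 30.57; the t ≤ 66 branch applies.
G = 99.47·ln 30.57 − 161.1 = 99.47·3.4200 − 161.1 = 179.089.
On a 0–1 scale: 179.089/255 = 0.7023 → 0.702.

0.702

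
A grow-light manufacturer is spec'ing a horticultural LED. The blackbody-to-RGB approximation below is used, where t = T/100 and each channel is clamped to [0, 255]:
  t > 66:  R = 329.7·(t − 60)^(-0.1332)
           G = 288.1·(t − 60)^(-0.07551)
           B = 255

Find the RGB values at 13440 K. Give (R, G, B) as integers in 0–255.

t = 13440/100 = 134.4; the t > 66 branch applies.
R = 329.7·(134.4 − 60)^(-0.1332) = 329.7·74.4^(-0.1332) = 329.7·0.56326 = 185.706.
G = 288.1·(134.4 − 60)^(-0.07551) = 288.1·74.4^(-0.07551) = 288.1·0.72223 = 208.075.
B = 255 by definition for t > 66.
Rounded: (186, 208, 255).

(186, 208, 255)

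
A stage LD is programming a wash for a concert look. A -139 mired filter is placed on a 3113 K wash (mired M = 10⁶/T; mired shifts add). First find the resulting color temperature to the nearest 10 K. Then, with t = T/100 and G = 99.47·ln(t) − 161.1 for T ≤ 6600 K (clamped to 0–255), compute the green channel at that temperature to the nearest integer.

M_in = 10⁶/3113 = 321.23; M_out = 321.23 + (-139) = 182.23.
T_out = 10⁶/182.23 = 5487.5 K → 5490 K; t = 54.9.
G = 99.47·ln 54.9 − 161.1 = 99.47·4.0055 − 161.1 = 237.328.
Rounded: 237.

237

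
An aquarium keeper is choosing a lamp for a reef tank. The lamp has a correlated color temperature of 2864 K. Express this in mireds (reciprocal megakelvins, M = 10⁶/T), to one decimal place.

349.2 mireds

M = 10⁶ / 2864 = 349.162 → 349.2 mireds.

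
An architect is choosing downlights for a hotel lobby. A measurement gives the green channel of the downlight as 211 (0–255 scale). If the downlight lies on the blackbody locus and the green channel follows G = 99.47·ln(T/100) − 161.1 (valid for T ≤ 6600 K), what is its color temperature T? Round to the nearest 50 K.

4200 K

ln t = (211 + 161.1) / 99.47 = 3.7408.
t = e^3.7408 = 42.133.
T = 100·t = 4213 K → 4200 K to the nearest 50 K.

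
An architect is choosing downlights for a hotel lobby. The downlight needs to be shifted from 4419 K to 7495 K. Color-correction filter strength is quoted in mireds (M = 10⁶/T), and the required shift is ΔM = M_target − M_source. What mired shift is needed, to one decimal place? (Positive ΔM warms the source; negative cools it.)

M_source = 10⁶/4419 = 226.296; M_target = 10⁶/7495 = 133.422.
ΔM = 133.422 − 226.296 = -92.873 → -92.9 mireds, a cooling shift.

-92.9 mireds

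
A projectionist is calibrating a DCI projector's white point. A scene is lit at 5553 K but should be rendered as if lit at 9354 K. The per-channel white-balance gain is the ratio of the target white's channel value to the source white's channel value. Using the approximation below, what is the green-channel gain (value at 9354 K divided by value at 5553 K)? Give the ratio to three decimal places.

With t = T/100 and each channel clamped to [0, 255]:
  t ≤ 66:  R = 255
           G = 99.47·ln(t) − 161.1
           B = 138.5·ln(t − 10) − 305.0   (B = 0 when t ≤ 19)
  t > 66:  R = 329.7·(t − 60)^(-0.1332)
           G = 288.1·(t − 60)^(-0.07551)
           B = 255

0.927

At 5553 K (t = 55.53):
  G = 99.47·ln 55.53 − 161.1 = 99.47·4.0169 − 161.1 = 238.463.
At 9354 K (t = 93.54):
  G = 288.1·(93.54 − 60)^(-0.07551) = 288.1·33.54^(-0.07551) = 288.1·0.76702 = 220.977.
Gain = 220.977 / 238.463 = 0.9267 → 0.927.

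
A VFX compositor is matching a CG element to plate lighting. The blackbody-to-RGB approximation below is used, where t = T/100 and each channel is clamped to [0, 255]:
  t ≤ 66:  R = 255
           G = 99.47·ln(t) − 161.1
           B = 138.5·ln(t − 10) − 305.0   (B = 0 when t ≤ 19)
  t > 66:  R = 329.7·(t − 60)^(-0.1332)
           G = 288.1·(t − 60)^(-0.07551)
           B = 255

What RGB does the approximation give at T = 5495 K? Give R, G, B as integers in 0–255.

R=255, G=237, B=222

t = 5495/100 = 54.95; the t ≤ 66 branch applies.
R = 255 by definition for t ≤ 66.
G = 99.47·ln 54.95 − 161.1 = 99.47·4.0064 − 161.1 = 237.419.
B = 138.5·ln(54.95 − 10) − 305.0 = 138.5·ln 44.95 − 305.0 = 138.5·3.8056 − 305.0 = 222.069.
Rounded: (255, 237, 222).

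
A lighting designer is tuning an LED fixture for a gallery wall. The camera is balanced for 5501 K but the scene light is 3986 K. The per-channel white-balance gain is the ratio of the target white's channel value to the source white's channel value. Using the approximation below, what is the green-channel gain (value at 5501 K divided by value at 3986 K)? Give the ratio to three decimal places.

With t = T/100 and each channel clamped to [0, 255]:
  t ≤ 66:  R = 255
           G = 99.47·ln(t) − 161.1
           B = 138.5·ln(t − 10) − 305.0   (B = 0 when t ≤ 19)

At 3986 K (t = 39.86):
  G = 99.47·ln 39.86 − 161.1 = 99.47·3.6854 − 161.1 = 205.484.
At 5501 K (t = 55.01):
  G = 99.47·ln 55.01 − 161.1 = 99.47·4.0075 − 161.1 = 237.528.
Gain = 237.528 / 205.484 = 1.1559 → 1.156.

1.156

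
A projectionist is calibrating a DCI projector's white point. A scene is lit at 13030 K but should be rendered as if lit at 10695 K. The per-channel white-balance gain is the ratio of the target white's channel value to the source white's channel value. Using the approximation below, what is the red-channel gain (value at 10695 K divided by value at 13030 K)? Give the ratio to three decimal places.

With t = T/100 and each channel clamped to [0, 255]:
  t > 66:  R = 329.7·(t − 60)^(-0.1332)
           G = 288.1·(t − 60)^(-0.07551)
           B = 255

1.055

At 13030 K (t = 130.3):
  R = 329.7·(130.3 − 60)^(-0.1332) = 329.7·70.3^(-0.1332) = 329.7·0.56753 = 187.113.
At 10695 K (t = 106.95):
  R = 329.7·(106.95 − 60)^(-0.1332) = 329.7·46.95^(-0.1332) = 329.7·0.59888 = 197.450.
Gain = 197.450 / 187.113 = 1.0552 → 1.055.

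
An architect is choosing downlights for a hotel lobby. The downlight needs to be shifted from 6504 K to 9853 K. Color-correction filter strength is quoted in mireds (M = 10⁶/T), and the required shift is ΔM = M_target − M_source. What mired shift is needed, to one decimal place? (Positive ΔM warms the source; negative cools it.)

-52.3 mireds

M_source = 10⁶/6504 = 153.752; M_target = 10⁶/9853 = 101.492.
ΔM = 101.492 − 153.752 = -52.260 → -52.3 mireds, a cooling shift.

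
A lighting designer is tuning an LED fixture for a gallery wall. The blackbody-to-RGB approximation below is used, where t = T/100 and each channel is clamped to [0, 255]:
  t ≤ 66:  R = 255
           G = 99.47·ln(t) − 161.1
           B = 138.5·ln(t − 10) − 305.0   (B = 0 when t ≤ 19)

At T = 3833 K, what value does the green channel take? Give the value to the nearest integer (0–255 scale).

t = 3833/100 = 38.33; the t ≤ 66 branch applies.
G = 99.47·ln 38.33 − 161.1 = 99.47·3.6462 − 161.1 = 201.591.
Rounded: 202.

202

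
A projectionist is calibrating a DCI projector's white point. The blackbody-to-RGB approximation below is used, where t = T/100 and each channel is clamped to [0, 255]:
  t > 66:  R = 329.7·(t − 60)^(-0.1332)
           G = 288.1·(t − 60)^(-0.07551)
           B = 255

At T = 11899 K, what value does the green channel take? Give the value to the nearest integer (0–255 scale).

212

t = 11899/100 = 118.99; the t > 66 branch applies.
G = 288.1·(118.99 − 60)^(-0.07551) = 288.1·58.99^(-0.07551) = 288.1·0.73500 = 211.754.
Rounded: 212.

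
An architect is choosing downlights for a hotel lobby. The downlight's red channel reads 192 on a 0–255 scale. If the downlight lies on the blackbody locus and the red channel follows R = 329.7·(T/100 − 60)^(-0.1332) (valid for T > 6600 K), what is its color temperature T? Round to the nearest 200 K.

(t − 60)^(-0.1332) = 192/329.7 = 0.58235.
t − 60 = 0.58235^(1/-0.1332) = 0.58235^(-7.508) = 57.929, so t = 117.929.
T = 100·t = 11793 K → 11800 K to the nearest 200 K.

11800 K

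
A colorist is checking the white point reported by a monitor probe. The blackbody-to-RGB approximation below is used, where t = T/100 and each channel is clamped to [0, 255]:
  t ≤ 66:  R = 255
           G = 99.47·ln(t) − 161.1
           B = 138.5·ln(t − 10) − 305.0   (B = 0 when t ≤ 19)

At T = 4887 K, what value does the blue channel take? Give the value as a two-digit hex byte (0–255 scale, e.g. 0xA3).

0xCA

t = 4887/100 = 48.87; the t ≤ 66 branch applies.
B = 138.5·ln(48.87 − 10) − 305.0 = 138.5·ln 38.87 − 305.0 = 138.5·3.6602 − 305.0 = 201.941.
Rounded: 202; in hex, 0xCA.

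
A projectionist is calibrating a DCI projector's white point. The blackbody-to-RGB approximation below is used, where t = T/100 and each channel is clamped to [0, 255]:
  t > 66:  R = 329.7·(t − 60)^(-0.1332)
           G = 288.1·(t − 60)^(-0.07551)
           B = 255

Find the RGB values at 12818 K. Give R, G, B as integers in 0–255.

R=188, G=209, B=255

t = 12818/100 = 128.18; the t > 66 branch applies.
R = 329.7·(128.18 − 60)^(-0.1332) = 329.7·68.18^(-0.1332) = 329.7·0.56985 = 187.878.
G = 288.1·(128.18 − 60)^(-0.07551) = 288.1·68.18^(-0.07551) = 288.1·0.72701 = 209.452.
B = 255 by definition for t > 66.
Rounded: (188, 209, 255).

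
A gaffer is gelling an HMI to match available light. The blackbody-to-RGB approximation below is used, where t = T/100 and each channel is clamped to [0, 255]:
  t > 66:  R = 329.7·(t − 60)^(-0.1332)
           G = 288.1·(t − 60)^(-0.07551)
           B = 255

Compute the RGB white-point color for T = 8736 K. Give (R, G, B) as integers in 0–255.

(212, 224, 255)

t = 8736/100 = 87.36; the t > 66 branch applies.
R = 329.7·(87.36 − 60)^(-0.1332) = 329.7·27.36^(-0.1332) = 329.7·0.64354 = 212.175.
G = 288.1·(87.36 − 60)^(-0.07551) = 288.1·27.36^(-0.07551) = 288.1·0.77890 = 224.402.
B = 255 by definition for t > 66.
Rounded: (212, 224, 255).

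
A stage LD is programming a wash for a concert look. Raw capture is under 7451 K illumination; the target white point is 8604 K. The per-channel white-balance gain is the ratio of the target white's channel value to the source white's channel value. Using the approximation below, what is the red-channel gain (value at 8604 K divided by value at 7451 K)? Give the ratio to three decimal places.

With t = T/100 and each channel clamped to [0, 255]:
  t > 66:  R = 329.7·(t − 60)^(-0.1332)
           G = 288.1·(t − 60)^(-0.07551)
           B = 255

At 7451 K (t = 74.51):
  R = 329.7·(74.51 − 60)^(-0.1332) = 329.7·14.51^(-0.1332) = 329.7·0.70027 = 230.879.
At 8604 K (t = 86.04):
  R = 329.7·(86.04 − 60)^(-0.1332) = 329.7·26.04^(-0.1332) = 329.7·0.64779 = 213.578.
Gain = 213.578 / 230.879 = 0.9251 → 0.925.

0.925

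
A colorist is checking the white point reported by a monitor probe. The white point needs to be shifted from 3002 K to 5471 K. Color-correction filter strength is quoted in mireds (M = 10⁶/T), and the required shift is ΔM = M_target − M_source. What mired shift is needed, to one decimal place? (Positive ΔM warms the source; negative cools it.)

-150.3 mireds

M_source = 10⁶/3002 = 333.111; M_target = 10⁶/5471 = 182.782.
ΔM = 182.782 − 333.111 = -150.329 → -150.3 mireds, a cooling shift.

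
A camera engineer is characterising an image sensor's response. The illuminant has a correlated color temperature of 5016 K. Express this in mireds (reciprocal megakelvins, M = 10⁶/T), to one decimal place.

M = 10⁶ / 5016 = 199.362 → 199.4 mireds.

199.4 mireds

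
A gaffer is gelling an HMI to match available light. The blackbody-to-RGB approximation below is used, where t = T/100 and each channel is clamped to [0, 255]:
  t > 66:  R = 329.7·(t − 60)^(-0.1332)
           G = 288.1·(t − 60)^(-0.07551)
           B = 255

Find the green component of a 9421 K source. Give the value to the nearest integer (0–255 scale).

t = 9421/100 = 94.21; the t > 66 branch applies.
G = 288.1·(94.21 − 60)^(-0.07551) = 288.1·34.21^(-0.07551) = 288.1·0.76587 = 220.648.
Rounded: 221.

221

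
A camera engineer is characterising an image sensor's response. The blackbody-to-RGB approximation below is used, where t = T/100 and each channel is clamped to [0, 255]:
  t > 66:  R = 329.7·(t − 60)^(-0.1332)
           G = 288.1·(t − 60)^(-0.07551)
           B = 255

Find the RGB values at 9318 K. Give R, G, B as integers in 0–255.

R=207, G=221, B=255

t = 9318/100 = 93.18; the t > 66 branch applies.
R = 329.7·(93.18 − 60)^(-0.1332) = 329.7·33.18^(-0.1332) = 329.7·0.62722 = 206.794.
G = 288.1·(93.18 − 60)^(-0.07551) = 288.1·33.18^(-0.07551) = 288.1·0.76764 = 221.158.
B = 255 by definition for t > 66.
Rounded: (207, 221, 255).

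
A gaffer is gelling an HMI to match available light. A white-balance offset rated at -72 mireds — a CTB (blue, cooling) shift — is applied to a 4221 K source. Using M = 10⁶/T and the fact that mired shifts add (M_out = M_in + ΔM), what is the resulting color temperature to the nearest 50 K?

6050 K

M_in = 10⁶/4221 = 236.91 mireds.
M_out = 236.91 + (-72) = 164.91 mireds.
T_out = 10⁶/164.91 = 6063.9 K → 6050 K.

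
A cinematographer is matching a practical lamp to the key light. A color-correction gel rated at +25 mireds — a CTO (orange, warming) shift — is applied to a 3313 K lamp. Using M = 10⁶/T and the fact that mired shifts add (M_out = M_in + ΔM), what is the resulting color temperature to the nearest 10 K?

M_in = 10⁶/3313 = 301.84 mireds.
M_out = 301.84 + (+25) = 326.84 mireds.
T_out = 10⁶/326.84 = 3059.6 K → 3060 K.

3060 K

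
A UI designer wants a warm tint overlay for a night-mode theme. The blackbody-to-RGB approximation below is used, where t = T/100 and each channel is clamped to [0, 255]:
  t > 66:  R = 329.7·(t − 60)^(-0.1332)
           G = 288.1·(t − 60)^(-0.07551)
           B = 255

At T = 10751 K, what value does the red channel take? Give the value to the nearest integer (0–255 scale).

197

t = 10751/100 = 107.51; the t > 66 branch applies.
R = 329.7·(107.51 − 60)^(-0.1332) = 329.7·47.51^(-0.1332) = 329.7·0.59793 = 197.138.
Rounded: 197.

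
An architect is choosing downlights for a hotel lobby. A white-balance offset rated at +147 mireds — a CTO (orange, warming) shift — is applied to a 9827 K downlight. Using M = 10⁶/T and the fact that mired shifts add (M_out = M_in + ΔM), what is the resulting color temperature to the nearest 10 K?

4020 K

M_in = 10⁶/9827 = 101.76 mireds.
M_out = 101.76 + (+147) = 248.76 mireds.
T_out = 10⁶/248.76 = 4019.9 K → 4020 K.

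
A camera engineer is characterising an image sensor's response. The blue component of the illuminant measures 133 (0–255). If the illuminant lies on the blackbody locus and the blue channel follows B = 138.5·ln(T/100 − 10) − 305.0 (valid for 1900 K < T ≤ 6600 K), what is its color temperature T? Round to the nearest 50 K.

ln(t − 10) = (133 + 305.0) / 138.5 = 3.1625.
t − 10 = e^3.1625 = 23.629, so t = 33.629.
T = 100·t = 3363 K → 3350 K to the nearest 50 K.

3350 K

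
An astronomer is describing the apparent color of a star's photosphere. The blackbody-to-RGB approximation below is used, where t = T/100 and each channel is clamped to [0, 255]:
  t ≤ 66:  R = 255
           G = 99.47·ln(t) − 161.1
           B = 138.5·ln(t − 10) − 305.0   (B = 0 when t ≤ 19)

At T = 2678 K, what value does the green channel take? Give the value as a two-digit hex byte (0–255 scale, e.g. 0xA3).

t = 2678/100 = 26.78; the t ≤ 66 branch applies.
G = 99.47·ln 26.78 − 161.1 = 99.47·3.2877 − 161.1 = 165.923.
Rounded: 166; in hex, 0xA6.

0xA6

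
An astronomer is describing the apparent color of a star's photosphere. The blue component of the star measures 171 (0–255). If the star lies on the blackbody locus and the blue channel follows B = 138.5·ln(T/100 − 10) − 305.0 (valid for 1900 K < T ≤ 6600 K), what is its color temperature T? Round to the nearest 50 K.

4100 K

ln(t − 10) = (171 + 305.0) / 138.5 = 3.4368.
t − 10 = e^3.4368 = 31.088, so t = 41.088.
T = 100·t = 4109 K → 4100 K to the nearest 50 K.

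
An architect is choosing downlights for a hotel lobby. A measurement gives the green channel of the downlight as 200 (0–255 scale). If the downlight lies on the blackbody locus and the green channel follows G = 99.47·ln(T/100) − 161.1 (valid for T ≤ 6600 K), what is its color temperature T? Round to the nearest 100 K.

3800 K

ln t = (200 + 161.1) / 99.47 = 3.6302.
t = e^3.6302 = 37.722.
T = 100·t = 3772 K → 3800 K to the nearest 100 K.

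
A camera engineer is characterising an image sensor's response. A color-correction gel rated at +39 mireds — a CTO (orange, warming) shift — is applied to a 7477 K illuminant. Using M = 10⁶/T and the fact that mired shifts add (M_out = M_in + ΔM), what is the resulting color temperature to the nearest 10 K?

5790 K

M_in = 10⁶/7477 = 133.74 mireds.
M_out = 133.74 + (+39) = 172.74 mireds.
T_out = 10⁶/172.74 = 5788.9 K → 5790 K.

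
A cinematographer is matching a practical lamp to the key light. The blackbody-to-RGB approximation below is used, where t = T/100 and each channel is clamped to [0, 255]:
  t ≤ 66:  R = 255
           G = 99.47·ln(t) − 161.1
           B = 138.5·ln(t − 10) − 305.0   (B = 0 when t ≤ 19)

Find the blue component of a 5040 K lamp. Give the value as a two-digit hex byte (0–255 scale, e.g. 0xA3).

t = 5040/100 = 50.4; the t ≤ 66 branch applies.
B = 138.5·ln(50.4 − 10) − 305.0 = 138.5·ln 40.4 − 305.0 = 138.5·3.6988 − 305.0 = 207.288.
Rounded: 207; in hex, 0xCF.

0xCF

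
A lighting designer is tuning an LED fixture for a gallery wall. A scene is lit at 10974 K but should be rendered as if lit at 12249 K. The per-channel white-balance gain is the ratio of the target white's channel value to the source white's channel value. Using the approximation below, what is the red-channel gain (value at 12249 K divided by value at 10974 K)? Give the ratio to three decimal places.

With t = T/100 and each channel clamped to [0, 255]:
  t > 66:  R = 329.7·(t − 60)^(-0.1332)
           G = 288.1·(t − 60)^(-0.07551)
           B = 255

0.970

At 10974 K (t = 109.74):
  R = 329.7·(109.74 − 60)^(-0.1332) = 329.7·49.74^(-0.1332) = 329.7·0.59429 = 195.938.
At 12249 K (t = 122.49):
  R = 329.7·(122.49 − 60)^(-0.1332) = 329.7·62.49^(-0.1332) = 329.7·0.57650 = 190.071.
Gain = 190.071 / 195.938 = 0.9701 → 0.970.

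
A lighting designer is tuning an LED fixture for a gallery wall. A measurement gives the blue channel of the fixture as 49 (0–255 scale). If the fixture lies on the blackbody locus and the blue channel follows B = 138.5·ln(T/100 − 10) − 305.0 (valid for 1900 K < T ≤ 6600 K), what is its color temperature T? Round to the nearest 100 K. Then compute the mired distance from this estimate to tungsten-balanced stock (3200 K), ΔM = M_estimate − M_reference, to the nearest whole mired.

ln(t − 10) = (49 + 305.0) / 138.5 = 2.5560.
t − 10 = e^2.5560 = 12.884, so t = 22.884.
T = 100·t = 2288 K → 2300 K to the nearest 100 K.
M_estimate = 10⁶/2300 = 434.78; M_reference = 10⁶/3200 = 312.50.
ΔM = 434.78 − 312.50 = 122.28 → +122 mireds.

+122 mireds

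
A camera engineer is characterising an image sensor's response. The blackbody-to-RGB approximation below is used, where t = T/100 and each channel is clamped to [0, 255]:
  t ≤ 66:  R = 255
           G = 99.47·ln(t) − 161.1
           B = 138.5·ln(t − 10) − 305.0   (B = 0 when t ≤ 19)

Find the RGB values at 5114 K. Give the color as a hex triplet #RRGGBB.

#FFE6D2

t = 5114/100 = 51.14; the t ≤ 66 branch applies.
R = 255 by definition for t ≤ 66.
G = 99.47·ln 51.14 − 161.1 = 99.47·3.9346 − 161.1 = 230.271.
B = 138.5·ln(51.14 − 10) − 305.0 = 138.5·ln 41.14 − 305.0 = 138.5·3.7170 − 305.0 = 209.802.
Rounded: (255, 230, 210).
In hex: #FFE6D2.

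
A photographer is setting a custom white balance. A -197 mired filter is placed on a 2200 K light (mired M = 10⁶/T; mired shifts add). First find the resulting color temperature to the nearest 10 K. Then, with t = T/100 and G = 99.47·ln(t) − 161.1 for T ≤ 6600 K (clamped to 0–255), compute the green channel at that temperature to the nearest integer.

203

M_in = 10⁶/2200 = 454.55; M_out = 454.55 + (-197) = 257.55.
T_out = 10⁶/257.55 = 3882.8 K → 3880 K; t = 38.8.
G = 99.47·ln 38.8 − 161.1 = 99.47·3.6584 − 161.1 = 202.803.
Rounded: 203.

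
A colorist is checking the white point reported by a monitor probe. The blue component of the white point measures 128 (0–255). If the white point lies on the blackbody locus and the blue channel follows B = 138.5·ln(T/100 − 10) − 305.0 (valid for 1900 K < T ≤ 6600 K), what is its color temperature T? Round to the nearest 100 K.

ln(t − 10) = (128 + 305.0) / 138.5 = 3.1264.
t − 10 = e^3.1264 = 22.791, so t = 32.791.
T = 100·t = 3279 K → 3300 K to the nearest 100 K.

3300 K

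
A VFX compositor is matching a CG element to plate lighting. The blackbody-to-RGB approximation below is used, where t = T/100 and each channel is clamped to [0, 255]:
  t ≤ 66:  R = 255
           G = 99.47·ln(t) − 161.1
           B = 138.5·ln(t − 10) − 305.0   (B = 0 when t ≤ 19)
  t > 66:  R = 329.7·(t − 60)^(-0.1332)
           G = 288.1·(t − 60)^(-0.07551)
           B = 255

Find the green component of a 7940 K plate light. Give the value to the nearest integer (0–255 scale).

t = 7940/100 = 79.4; the t > 66 branch applies.
G = 288.1·(79.4 − 60)^(-0.07551) = 288.1·19.4^(-0.07551) = 288.1·0.79939 = 230.304.
Rounded: 230.

230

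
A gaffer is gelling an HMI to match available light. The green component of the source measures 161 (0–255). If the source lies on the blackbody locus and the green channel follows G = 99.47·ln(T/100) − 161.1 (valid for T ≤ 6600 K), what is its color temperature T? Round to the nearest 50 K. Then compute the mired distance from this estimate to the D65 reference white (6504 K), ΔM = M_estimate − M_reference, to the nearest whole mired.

ln t = (161 + 161.1) / 99.47 = 3.2382.
t = e^3.2382 = 25.487.
T = 100·t = 2549 K → 2550 K to the nearest 50 K.
M_estimate = 10⁶/2550 = 392.16; M_reference = 10⁶/6504 = 153.75.
ΔM = 392.16 − 153.75 = 238.41 → +238 mireds.

+238 mireds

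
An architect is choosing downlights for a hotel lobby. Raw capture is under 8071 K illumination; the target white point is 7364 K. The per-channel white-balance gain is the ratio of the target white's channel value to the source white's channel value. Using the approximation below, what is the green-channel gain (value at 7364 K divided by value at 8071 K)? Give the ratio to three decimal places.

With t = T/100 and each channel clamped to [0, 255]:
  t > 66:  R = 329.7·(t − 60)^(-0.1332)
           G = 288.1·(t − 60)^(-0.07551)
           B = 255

1.032

At 8071 K (t = 80.71):
  G = 288.1·(80.71 − 60)^(-0.07551) = 288.1·20.71^(-0.07551) = 288.1·0.79545 = 229.170.
At 7364 K (t = 73.64):
  G = 288.1·(73.64 − 60)^(-0.07551) = 288.1·13.64^(-0.07551) = 288.1·0.82094 = 236.512.
Gain = 236.512 / 229.170 = 1.0320 → 1.032.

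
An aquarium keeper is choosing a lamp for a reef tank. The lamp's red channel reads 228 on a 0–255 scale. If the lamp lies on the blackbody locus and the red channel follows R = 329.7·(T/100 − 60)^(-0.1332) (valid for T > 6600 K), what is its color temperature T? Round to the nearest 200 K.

7600 K

(t − 60)^(-0.1332) = 228/329.7 = 0.69154.
t − 60 = 0.69154^(1/-0.1332) = 0.69154^(-7.508) = 15.943, so t = 75.943.
T = 100·t = 7594 K → 7600 K to the nearest 200 K.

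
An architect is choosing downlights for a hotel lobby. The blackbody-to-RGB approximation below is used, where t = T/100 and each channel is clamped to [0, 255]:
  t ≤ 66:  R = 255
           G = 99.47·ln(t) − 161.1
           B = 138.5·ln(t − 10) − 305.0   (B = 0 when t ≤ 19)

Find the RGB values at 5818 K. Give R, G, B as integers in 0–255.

R=255, G=243, B=232

t = 5818/100 = 58.18; the t ≤ 66 branch applies.
R = 255 by definition for t ≤ 66.
G = 99.47·ln 58.18 − 161.1 = 99.47·4.0635 − 161.1 = 243.100.
B = 138.5·ln(58.18 − 10) − 305.0 = 138.5·ln 48.18 − 305.0 = 138.5·3.8749 − 305.0 = 231.680.
Rounded: (255, 243, 232).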